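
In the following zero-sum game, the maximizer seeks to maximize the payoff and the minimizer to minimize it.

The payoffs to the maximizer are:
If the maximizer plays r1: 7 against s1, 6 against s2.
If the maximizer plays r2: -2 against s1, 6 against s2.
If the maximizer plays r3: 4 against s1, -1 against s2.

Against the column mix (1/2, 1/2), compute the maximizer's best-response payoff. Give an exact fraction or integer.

r1: (7)·(1/2) + (6)·(1/2) = 13/2.
r2: (-2)·(1/2) + (6)·(1/2) = 2.
r3: (4)·(1/2) + (-1)·(1/2) = 3/2.
The best pure response is r1 with expected payoff 13/2.

13/2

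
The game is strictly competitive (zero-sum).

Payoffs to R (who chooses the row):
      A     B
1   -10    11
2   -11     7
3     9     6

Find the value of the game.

Row 2 is strictly dominated by row 1, so R never plays it.
The remaining 2×2 game on (1, 3) × (A, B) has no saddle point. Let R play 1 with probability p; indifference gives −10p + 9(1−p) = 11p + 6(1−p), so p = 1/8.
Similarly C's optimal q on A is 5/24, and the value is -10·(5/24) + (11)·(19/24) = 53/8.

53/8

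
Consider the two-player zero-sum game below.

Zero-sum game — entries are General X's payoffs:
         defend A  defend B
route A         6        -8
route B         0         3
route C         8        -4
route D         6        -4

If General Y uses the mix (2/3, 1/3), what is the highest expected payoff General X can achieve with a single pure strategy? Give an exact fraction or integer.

4

route A: (6)·(2/3) + (-8)·(1/3) = 4/3.
route B: (0)·(2/3) + (3)·(1/3) = 1.
route C: (8)·(2/3) + (-4)·(1/3) = 4.
route D: (6)·(2/3) + (-4)·(1/3) = 8/3.
The best pure response is route C with expected payoff 4.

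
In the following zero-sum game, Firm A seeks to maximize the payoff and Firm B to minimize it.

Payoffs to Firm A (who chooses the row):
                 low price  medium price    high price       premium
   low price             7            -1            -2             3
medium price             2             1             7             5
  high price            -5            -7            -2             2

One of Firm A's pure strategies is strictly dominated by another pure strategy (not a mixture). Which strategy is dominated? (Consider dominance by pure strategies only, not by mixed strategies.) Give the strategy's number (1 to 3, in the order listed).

3

Compare high price with medium price: 2 > -5, 1 > -7, 7 > -2, 5 > 2.
So medium price strictly dominates high price for Firm A; high price is strictly dominated.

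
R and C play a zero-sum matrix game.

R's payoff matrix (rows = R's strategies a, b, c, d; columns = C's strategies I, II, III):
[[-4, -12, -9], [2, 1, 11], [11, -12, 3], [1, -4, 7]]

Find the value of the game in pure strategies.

Row minima: -12, 1, -12, -4 → R's maximin is 1.
Column maxima: 11, 1, 11 → C's minimax is 1.
They coincide at (b, II), so the value is 1.

1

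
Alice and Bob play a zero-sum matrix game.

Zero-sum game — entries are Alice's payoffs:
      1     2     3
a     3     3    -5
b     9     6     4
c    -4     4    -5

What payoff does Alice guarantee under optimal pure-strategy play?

Row minima: -5, 4, -5 → Alice's maximin is 4.
Column maxima: 9, 6, 4 → Bob's minimax is 4.
They coincide at (b, 3), so the value is 4.

4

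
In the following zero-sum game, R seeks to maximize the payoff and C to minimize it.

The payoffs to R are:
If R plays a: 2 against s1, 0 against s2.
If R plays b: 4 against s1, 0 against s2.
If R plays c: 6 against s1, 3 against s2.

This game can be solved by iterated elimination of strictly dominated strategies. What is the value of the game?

Row b is strictly dominated by row c (6>4, 3>0); eliminate b.
Column s1 is strictly dominated by s2 for C (0<2, 3<6); eliminate s1.
Row a is strictly dominated by row c (3>0); eliminate a.
Only (c, s2) remains, with payoff 3.

3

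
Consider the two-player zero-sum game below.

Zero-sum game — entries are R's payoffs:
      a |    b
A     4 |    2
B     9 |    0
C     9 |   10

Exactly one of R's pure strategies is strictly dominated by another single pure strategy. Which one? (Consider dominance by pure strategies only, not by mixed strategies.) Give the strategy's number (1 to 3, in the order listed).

Compare A with C: 9 > 4, 10 > 2.
So C strictly dominates A for R; A is strictly dominated.

1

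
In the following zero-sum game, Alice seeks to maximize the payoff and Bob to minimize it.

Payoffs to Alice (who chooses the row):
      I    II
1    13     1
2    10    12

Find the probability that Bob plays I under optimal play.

11/14

Row minima are 1 and 10, so Alice's maximin is 10; column maxima are 13 and 12, so Bob's minimax is 12. These differ, so the equilibrium is in mixed strategies.
Let Bob play I with probability q. Alice is indifferent when 13q + (1−q) = 10q + 12(1−q), giving q = 11/14.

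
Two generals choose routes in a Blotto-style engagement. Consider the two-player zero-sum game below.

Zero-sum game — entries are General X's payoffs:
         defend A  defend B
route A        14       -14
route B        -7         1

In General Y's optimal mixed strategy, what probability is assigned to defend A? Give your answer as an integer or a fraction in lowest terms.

5/12

Row minima are -14 and -7, so General X's maximin is -7; column maxima are 14 and 1, so General Y's minimax is 1. These differ, so the equilibrium is in mixed strategies.
Let General Y play defend A with probability q. General X is indifferent when 14q − 14(1−q) = −7q + (1−q), giving q = 5/12.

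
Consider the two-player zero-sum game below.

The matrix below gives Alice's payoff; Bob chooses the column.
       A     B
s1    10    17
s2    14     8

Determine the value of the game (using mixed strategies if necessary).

Row minima are 10 and 8, so Alice's maximin is 10; column maxima are 14 and 17, so Bob's minimax is 14. These differ, so the equilibrium is in mixed strategies.
Let Alice play s1 with probability p. Bob is indifferent when 10p + 14(1−p) = 17p + 8(1−p), giving p = 6/13.
Let Bob play A with probability q. Alice is indifferent when 10q + 17(1−q) = 14q + 8(1−q), giving q = 9/13.
The value is 10·(9/13) + (17)·(4/13) = 158/13.

158/13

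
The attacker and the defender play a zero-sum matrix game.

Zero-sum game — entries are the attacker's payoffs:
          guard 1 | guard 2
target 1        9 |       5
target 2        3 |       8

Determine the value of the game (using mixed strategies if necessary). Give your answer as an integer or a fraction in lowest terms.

19/3

Row minima are 5 and 3, so the attacker's maximin is 5; column maxima are 9 and 8, so the defender's minimax is 8. These differ, so the equilibrium is in mixed strategies.
Let the attacker play target 1 with probability p. The defender is indifferent when 9p + 3(1−p) = 5p + 8(1−p), giving p = 5/9.
Let the defender play guard 1 with probability q. The attacker is indifferent when 9q + 5(1−q) = 3q + 8(1−q), giving q = 1/3.
The value is 9·(1/3) + (5)·(2/3) = 19/3.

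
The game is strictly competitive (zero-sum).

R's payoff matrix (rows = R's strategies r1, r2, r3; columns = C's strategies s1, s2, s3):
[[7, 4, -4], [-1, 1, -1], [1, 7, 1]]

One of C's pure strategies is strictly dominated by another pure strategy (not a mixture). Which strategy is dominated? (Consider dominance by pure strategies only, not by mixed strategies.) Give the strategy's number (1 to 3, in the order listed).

2

C prefers columns that give R less. Compare s2 with s3: -4 < 4, -1 < 1, 1 < 7.
So s3 strictly dominates s2 for C; s2 is strictly dominated.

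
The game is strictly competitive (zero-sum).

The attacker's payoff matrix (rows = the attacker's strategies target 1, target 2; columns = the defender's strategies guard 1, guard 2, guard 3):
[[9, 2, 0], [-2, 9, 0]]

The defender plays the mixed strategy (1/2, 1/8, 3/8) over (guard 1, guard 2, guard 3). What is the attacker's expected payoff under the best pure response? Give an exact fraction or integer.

19/4

target 1: (9)·(1/2) + (2)·(1/8) + (0)·(3/8) = 19/4.
target 2: (-2)·(1/2) + (9)·(1/8) + (0)·(3/8) = 1/8.
The best pure response is target 1 with expected payoff 19/4.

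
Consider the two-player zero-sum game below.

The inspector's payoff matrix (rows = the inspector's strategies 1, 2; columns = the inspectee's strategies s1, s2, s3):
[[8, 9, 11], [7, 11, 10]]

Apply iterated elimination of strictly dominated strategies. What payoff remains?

Column s2 is strictly dominated by s1 for the inspectee (8<9, 7<11); eliminate s2.
Column s3 is strictly dominated by s1 for the inspectee (8<11, 7<10); eliminate s3.
Row 2 is strictly dominated by row 1 (8>7); eliminate 2.
Only (1, s1) remains, with payoff 8.

8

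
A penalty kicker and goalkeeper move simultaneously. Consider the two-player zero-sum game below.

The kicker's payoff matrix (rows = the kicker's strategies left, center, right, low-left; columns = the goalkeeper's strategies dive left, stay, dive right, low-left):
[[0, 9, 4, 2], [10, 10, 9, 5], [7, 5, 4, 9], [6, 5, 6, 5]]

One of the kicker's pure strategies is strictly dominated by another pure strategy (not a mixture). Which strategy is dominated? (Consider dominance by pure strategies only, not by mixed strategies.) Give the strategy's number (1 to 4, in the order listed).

1

Compare left with center: 10 > 0, 10 > 9, 9 > 4, 5 > 2.
So center strictly dominates left for the kicker; left is strictly dominated.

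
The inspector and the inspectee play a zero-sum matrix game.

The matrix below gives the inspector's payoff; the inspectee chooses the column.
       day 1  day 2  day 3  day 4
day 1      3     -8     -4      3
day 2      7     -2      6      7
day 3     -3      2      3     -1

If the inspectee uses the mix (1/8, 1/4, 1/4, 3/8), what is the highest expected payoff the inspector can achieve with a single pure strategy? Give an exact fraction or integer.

day 1: (3)·(1/8) + (-8)·(1/4) + (-4)·(1/4) + (3)·(3/8) = -3/2.
day 2: (7)·(1/8) + (-2)·(1/4) + (6)·(1/4) + (7)·(3/8) = 9/2.
day 3: (-3)·(1/8) + (2)·(1/4) + (3)·(1/4) + (-1)·(3/8) = 1/2.
The best pure response is day 2 with expected payoff 9/2.

9/2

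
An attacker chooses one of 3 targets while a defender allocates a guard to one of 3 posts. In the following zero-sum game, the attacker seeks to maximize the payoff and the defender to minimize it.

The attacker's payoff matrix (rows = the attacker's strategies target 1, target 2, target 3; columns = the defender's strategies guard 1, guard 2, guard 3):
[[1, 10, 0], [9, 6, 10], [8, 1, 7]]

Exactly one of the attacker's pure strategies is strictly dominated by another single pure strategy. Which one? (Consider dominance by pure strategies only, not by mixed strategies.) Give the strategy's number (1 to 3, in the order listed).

Compare target 3 with target 2: 9 > 8, 6 > 1, 10 > 7.
So target 2 strictly dominates target 3 for the attacker; target 3 is strictly dominated.

3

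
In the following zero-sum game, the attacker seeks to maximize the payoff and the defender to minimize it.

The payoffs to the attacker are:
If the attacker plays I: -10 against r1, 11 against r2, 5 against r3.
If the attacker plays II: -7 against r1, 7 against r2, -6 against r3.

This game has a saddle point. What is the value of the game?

-7

Row minima: -10, -7 → the attacker's maximin is -7.
Column maxima: -7, 11, 5 → the defender's minimax is -7.
They coincide at (II, r1), so the value is -7.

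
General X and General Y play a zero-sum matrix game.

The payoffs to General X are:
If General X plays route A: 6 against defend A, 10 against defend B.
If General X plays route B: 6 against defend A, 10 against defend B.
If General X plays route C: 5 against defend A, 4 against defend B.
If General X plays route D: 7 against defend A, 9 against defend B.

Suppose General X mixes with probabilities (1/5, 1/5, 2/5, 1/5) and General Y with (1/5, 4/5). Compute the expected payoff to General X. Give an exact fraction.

Against (1/5, 4/5), each row's expected payoff is route A: 46/5; route B: 46/5; route C: 21/5; route D: 43/5.
Taking the (1/5, 1/5, 2/5, 1/5)-weighted average: (1/5)·(46/5) + (1/5)·(46/5) + (2/5)·(21/5) + (1/5)·(43/5) = 177/25.

177/25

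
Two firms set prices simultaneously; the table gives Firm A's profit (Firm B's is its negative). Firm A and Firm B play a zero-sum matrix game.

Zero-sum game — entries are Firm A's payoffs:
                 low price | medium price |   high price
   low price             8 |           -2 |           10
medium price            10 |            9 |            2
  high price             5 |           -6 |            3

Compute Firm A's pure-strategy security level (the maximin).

The worst-case payoff for each row is low price: -2, medium price: 2, high price: -6.
The best of these is 2.

2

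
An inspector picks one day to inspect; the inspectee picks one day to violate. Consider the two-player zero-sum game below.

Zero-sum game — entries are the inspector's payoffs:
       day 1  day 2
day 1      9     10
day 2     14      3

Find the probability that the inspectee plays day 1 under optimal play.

7/12

Row minima are 9 and 3, so the inspector's maximin is 9; column maxima are 14 and 10, so the inspectee's minimax is 10. These differ, so the equilibrium is in mixed strategies.
Let the inspectee play day 1 with probability q. The inspector is indifferent when 9q + 10(1−q) = 14q + 3(1−q), giving q = 7/12.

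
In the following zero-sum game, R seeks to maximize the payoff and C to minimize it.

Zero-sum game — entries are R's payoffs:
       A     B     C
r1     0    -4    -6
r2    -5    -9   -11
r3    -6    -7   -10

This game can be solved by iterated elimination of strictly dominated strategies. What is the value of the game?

Row r3 is strictly dominated by row r1 (0>-6, -4>-7, -6>-10); eliminate r3.
Row r2 is strictly dominated by row r1 (0>-5, -4>-9, -6>-11); eliminate r2.
Column A is strictly dominated by B for C (-4<0); eliminate A.
Column B is strictly dominated by C for C (-6<-4); eliminate B.
Only (r1, C) remains, with payoff -6.

-6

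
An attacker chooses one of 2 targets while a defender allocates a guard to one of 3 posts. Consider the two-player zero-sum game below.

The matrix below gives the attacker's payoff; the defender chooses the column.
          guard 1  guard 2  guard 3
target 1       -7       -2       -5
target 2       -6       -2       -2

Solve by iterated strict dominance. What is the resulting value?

-6

Column guard 2 is strictly dominated by guard 1 for the defender (-7<-2, -6<-2); eliminate guard 2.
Row target 1 is strictly dominated by row target 2 (-6>-7, -2>-5); eliminate target 1.
Column guard 3 is strictly dominated by guard 1 for the defender (-6<-2); eliminate guard 3.
Only (target 2, guard 1) remains, with payoff -6.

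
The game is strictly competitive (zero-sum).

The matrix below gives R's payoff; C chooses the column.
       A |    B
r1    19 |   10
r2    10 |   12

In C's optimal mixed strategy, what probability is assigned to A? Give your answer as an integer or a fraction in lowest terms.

Row minima are 10 and 10, so R's maximin is 10; column maxima are 19 and 12, so C's minimax is 12. These differ, so the equilibrium is in mixed strategies.
Let C play A with probability q. R is indifferent when 19q + 10(1−q) = 10q + 12(1−q), giving q = 2/11.

2/11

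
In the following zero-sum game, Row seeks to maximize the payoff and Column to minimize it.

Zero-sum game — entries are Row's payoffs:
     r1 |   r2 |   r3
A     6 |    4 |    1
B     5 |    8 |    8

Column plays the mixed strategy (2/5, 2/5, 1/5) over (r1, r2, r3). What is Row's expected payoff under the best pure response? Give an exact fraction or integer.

34/5

A: (6)·(2/5) + (4)·(2/5) + (1)·(1/5) = 21/5.
B: (5)·(2/5) + (8)·(2/5) + (8)·(1/5) = 34/5.
The best pure response is B with expected payoff 34/5.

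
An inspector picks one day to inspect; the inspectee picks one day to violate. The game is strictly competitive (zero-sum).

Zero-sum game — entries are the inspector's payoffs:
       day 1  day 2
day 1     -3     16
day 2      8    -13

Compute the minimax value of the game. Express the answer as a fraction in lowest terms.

89/40

Row minima are -3 and -13, so the inspector's maximin is -3; column maxima are 8 and 16, so the inspectee's minimax is 8. These differ, so the equilibrium is in mixed strategies.
Let the inspector play day 1 with probability p. The inspectee is indifferent when −3p + 8(1−p) = 16p − 13(1−p), giving p = 21/40.
Let the inspectee play day 1 with probability q. The inspector is indifferent when −3q + 16(1−q) = 8q − 13(1−q), giving q = 29/40.
The value is -3·(29/40) + (16)·(11/40) = 89/40.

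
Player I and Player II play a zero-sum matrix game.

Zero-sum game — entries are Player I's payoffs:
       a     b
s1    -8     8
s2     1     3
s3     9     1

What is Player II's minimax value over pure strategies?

The worst case (largest entry) in each column is a: 9, b: 8.
The best (smallest) of these is 8.

8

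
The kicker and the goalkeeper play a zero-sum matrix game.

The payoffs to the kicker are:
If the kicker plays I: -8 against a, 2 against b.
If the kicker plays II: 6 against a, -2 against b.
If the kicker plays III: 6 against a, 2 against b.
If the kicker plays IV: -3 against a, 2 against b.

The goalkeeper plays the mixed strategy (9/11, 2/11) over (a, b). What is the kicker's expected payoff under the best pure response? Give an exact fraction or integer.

58/11

I: (-8)·(9/11) + (2)·(2/11) = -68/11.
II: (6)·(9/11) + (-2)·(2/11) = 50/11.
III: (6)·(9/11) + (2)·(2/11) = 58/11.
IV: (-3)·(9/11) + (2)·(2/11) = -23/11.
The best pure response is III with expected payoff 58/11.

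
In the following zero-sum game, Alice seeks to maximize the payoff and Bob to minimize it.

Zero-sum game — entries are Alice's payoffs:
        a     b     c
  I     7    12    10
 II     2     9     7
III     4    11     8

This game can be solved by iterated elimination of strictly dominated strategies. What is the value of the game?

7

Column b is strictly dominated by a for Bob (7<12, 2<9, 4<11); eliminate b.
Column c is strictly dominated by a for Bob (7<10, 2<7, 4<8); eliminate c.
Row III is strictly dominated by row I (7>4); eliminate III.
Row II is strictly dominated by row I (7>2); eliminate II.
Only (I, a) remains, with payoff 7.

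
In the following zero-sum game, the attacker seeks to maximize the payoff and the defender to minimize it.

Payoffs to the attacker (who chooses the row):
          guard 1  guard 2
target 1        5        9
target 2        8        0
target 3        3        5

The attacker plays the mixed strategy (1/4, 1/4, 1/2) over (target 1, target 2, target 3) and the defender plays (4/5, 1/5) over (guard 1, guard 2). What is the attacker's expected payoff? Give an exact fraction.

19/4

Against (4/5, 1/5), each row's expected payoff is target 1: 29/5; target 2: 32/5; target 3: 17/5.
Taking the (1/4, 1/4, 1/2)-weighted average: (1/4)·(29/5) + (1/4)·(32/5) + (1/2)·(17/5) = 19/4.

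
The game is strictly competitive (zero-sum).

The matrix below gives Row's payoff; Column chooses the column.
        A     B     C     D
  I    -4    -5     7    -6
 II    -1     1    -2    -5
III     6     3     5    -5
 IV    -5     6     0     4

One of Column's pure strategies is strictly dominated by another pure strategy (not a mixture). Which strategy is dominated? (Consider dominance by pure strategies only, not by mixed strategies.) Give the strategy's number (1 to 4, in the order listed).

Column prefers columns that give Row less. Compare B with D: -6 < -5, -5 < 1, -5 < 3, 4 < 6.
So D strictly dominates B for Column; B is strictly dominated.

2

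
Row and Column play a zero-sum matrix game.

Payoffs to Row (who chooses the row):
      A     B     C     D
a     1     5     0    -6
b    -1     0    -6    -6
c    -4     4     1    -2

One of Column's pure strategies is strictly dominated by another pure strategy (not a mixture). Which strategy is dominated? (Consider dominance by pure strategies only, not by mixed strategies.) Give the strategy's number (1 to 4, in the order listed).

Column prefers columns that give Row less. Compare B with A: 1 < 5, -1 < 0, -4 < 4.
So A strictly dominates B for Column; B is strictly dominated.

2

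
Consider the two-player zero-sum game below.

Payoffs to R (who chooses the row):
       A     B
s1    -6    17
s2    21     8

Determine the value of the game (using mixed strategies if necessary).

45/4

Row minima are -6 and 8, so R's maximin is 8; column maxima are 21 and 17, so C's minimax is 17. These differ, so the equilibrium is in mixed strategies.
Let R play s1 with probability p. C is indifferent when −6p + 21(1−p) = 17p + 8(1−p), giving p = 13/36.
Let C play A with probability q. R is indifferent when −6q + 17(1−q) = 21q + 8(1−q), giving q = 1/4.
The value is -6·(1/4) + (17)·(3/4) = 45/4.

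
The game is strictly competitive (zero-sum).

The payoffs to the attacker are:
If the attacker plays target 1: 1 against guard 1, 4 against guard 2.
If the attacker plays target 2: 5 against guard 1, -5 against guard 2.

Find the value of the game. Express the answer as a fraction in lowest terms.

Row minima are 1 and -5, so the attacker's maximin is 1; column maxima are 5 and 4, so the defender's minimax is 4. These differ, so the equilibrium is in mixed strategies.
Let the attacker play target 1 with probability p. The defender is indifferent when p + 5(1−p) = 4p − 5(1−p), giving p = 10/13.
Let the defender play guard 1 with probability q. The attacker is indifferent when q + 4(1−q) = 5q − 5(1−q), giving q = 9/13.
The value is 1·(9/13) + (4)·(4/13) = 25/13.

25/13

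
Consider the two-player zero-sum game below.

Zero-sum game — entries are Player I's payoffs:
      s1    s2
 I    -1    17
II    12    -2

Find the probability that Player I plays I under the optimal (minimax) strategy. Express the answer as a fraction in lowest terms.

7/16

Row minima are -1 and -2, so Player I's maximin is -1; column maxima are 12 and 17, so Player II's minimax is 12. These differ, so the equilibrium is in mixed strategies.
Let Player I play I with probability p. Player II is indifferent when −p + 12(1−p) = 17p − 2(1−p), giving p = 7/16.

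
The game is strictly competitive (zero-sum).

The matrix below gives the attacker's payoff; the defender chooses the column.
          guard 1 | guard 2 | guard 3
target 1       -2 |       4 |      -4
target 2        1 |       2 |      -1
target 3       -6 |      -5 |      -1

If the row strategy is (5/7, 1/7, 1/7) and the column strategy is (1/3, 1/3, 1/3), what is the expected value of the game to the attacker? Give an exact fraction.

Against (1/3, 1/3, 1/3), each row's expected payoff is target 1: -2/3; target 2: 2/3; target 3: -4.
Taking the (5/7, 1/7, 1/7)-weighted average: (5/7)·(-2/3) + (1/7)·(2/3) + (1/7)·(-4) = -20/21.

-20/21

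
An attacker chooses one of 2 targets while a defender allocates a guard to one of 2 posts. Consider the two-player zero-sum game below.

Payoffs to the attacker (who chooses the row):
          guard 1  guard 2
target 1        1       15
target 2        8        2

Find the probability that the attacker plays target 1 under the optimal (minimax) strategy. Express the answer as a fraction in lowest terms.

3/10

Row minima are 1 and 2, so the attacker's maximin is 2; column maxima are 8 and 15, so the defender's minimax is 8. These differ, so the equilibrium is in mixed strategies.
Let the attacker play target 1 with probability p. The defender is indifferent when p + 8(1−p) = 15p + 2(1−p), giving p = 3/10.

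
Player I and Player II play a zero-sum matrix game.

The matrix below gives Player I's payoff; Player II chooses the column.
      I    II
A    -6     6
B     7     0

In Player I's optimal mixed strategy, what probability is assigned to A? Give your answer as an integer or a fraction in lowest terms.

Row minima are -6 and 0, so Player I's maximin is 0; column maxima are 7 and 6, so Player II's minimax is 6. These differ, so the equilibrium is in mixed strategies.
Let Player I play A with probability p. Player II is indifferent when −6p + 7(1−p) = 6p, giving p = 7/19.

7/19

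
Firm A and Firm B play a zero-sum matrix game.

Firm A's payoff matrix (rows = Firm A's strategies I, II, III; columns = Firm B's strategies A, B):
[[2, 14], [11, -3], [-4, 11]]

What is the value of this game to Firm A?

80/13

Row III is strictly dominated by row I, so Firm A never plays it.
The remaining 2×2 game on (I, II) × (A, B) has no saddle point. Let Firm A play I with probability p; indifference gives 2p + 11(1−p) = 14p − 3(1−p), so p = 7/13.
Similarly Firm B's optimal q on A is 17/26, and the value is 2·(17/26) + (14)·(9/26) = 80/13.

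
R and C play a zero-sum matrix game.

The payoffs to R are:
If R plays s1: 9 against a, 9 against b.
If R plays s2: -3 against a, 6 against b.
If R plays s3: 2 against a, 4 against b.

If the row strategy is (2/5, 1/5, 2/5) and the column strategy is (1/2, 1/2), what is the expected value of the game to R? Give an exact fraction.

Against (1/2, 1/2), each row's expected payoff is s1: 9; s2: 3/2; s3: 3.
Taking the (2/5, 1/5, 2/5)-weighted average: (2/5)·(9) + (1/5)·(3/2) + (2/5)·(3) = 51/10.

51/10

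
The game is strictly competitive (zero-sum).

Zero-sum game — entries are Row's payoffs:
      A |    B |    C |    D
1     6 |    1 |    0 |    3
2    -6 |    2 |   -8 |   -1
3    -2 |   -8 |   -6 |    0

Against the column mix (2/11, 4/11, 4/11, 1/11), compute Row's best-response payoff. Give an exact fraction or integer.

1: (6)·(2/11) + (1)·(4/11) + (0)·(4/11) + (3)·(1/11) = 19/11.
2: (-6)·(2/11) + (2)·(4/11) + (-8)·(4/11) + (-1)·(1/11) = -37/11.
3: (-2)·(2/11) + (-8)·(4/11) + (-6)·(4/11) + (0)·(1/11) = -60/11.
The best pure response is 1 with expected payoff 19/11.

19/11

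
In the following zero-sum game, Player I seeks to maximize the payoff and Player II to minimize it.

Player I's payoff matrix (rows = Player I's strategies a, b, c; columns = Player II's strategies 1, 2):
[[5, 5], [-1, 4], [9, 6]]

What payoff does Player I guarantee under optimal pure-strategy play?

6

Row minima: 5, -1, 6 → Player I's maximin is 6.
Column maxima: 9, 6 → Player II's minimax is 6.
They coincide at (c, 2), so the value is 6.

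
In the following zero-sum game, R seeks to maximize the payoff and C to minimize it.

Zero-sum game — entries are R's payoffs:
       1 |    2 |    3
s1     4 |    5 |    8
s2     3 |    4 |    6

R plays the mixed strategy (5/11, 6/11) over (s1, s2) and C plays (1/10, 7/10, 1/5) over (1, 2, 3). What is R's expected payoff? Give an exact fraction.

Against (1/10, 7/10, 1/5), each row's expected payoff is s1: 11/2; s2: 43/10.
Taking the (5/11, 6/11)-weighted average: (5/11)·(11/2) + (6/11)·(43/10) = 533/110.

533/110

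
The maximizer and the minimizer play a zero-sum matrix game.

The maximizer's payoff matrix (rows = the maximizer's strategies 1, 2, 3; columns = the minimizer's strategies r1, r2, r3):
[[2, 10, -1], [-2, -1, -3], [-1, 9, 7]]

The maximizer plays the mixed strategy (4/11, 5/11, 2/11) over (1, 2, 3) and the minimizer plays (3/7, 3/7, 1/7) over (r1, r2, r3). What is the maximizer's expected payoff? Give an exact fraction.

Against (3/7, 3/7, 1/7), each row's expected payoff is 1: 5; 2: -12/7; 3: 31/7.
Taking the (4/11, 5/11, 2/11)-weighted average: (4/11)·(5) + (5/11)·(-12/7) + (2/11)·(31/7) = 142/77.

142/77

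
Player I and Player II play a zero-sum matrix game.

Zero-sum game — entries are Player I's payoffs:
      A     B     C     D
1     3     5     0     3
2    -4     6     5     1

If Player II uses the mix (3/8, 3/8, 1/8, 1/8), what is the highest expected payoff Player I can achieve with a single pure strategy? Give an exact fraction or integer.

27/8

1: (3)·(3/8) + (5)·(3/8) + (0)·(1/8) + (3)·(1/8) = 27/8.
2: (-4)·(3/8) + (6)·(3/8) + (5)·(1/8) + (1)·(1/8) = 3/2.
The best pure response is 1 with expected payoff 27/8.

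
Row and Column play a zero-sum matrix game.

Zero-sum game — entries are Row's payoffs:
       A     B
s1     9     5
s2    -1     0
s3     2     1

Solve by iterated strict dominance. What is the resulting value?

5

Row s3 is strictly dominated by row s1 (9>2, 5>1); eliminate s3.
Row s2 is strictly dominated by row s1 (9>-1, 5>0); eliminate s2.
Column A is strictly dominated by B for Column (5<9); eliminate A.
Only (s1, B) remains, with payoff 5.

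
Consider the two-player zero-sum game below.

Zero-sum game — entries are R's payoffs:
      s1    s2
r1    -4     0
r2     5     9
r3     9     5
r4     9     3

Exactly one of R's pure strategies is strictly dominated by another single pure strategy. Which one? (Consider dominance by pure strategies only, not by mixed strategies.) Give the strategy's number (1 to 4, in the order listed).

1

Compare r1 with r2: 5 > -4, 9 > 0.
So r2 strictly dominates r1 for R; r1 is strictly dominated.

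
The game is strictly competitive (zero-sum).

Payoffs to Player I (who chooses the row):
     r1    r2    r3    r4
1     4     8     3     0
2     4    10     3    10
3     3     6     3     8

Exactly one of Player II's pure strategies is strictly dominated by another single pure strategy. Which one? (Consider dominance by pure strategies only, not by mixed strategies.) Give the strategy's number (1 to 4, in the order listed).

Player II prefers columns that give Player I less. Compare r2 with r1: 4 < 8, 4 < 10, 3 < 6.
So r1 strictly dominates r2 for Player II; r2 is strictly dominated.

2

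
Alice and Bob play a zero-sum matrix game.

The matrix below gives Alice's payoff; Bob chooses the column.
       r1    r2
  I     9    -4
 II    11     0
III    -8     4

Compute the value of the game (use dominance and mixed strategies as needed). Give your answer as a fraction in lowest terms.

44/23

Row I is strictly dominated by row II, so Alice never plays it.
The remaining 2×2 game on (II, III) × (r1, r2) has no saddle point. Let Alice play II with probability p; indifference gives 11p − 8(1−p) = 4(1−p), so p = 12/23.
Similarly Bob's optimal q on r1 is 4/23, and the value is 11·(4/23) + (0)·(19/23) = 44/23.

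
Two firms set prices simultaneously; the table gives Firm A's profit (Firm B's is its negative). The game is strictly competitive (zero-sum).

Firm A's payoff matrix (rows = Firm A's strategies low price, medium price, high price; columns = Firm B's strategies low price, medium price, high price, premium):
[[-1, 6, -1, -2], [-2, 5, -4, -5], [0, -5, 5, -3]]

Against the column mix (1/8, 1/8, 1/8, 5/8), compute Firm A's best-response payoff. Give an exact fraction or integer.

-3/4

low price: (-1)·(1/8) + (6)·(1/8) + (-1)·(1/8) + (-2)·(5/8) = -3/4.
medium price: (-2)·(1/8) + (5)·(1/8) + (-4)·(1/8) + (-5)·(5/8) = -13/4.
high price: (0)·(1/8) + (-5)·(1/8) + (5)·(1/8) + (-3)·(5/8) = -15/8.
The best pure response is low price with expected payoff -3/4.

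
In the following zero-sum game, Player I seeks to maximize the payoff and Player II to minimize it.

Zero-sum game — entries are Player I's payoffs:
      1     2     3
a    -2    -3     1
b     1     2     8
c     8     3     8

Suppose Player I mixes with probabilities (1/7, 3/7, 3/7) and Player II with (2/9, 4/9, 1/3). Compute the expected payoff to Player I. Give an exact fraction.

Against (2/9, 4/9, 1/3), each row's expected payoff is a: -13/9; b: 34/9; c: 52/9.
Taking the (1/7, 3/7, 3/7)-weighted average: (1/7)·(-13/9) + (3/7)·(34/9) + (3/7)·(52/9) = 35/9.

35/9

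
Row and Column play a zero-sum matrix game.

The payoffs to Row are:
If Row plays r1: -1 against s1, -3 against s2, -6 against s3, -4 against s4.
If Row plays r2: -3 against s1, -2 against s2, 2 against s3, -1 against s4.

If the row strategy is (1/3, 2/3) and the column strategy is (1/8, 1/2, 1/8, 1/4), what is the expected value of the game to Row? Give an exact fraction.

Against (1/8, 1/2, 1/8, 1/4), each row's expected payoff is r1: -27/8; r2: -11/8.
Taking the (1/3, 2/3)-weighted average: (1/3)·(-27/8) + (2/3)·(-11/8) = -49/24.

-49/24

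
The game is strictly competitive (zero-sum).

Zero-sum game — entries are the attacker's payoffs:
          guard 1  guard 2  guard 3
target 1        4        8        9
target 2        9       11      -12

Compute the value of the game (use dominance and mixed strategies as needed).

Column guard 2 is strictly dominated by guard 1 for the defender (it gives the attacker more in every row).
The remaining 2×2 game on (target 1, target 2) × (guard 1, guard 3) has no saddle point. Let the attacker play target 1 with probability p; indifference gives 4p + 9(1−p) = 9p − 12(1−p), so p = 21/26.
Similarly the defender's optimal q on guard 1 is 21/26, and the value is 4·(21/26) + (9)·(5/26) = 129/26.

129/26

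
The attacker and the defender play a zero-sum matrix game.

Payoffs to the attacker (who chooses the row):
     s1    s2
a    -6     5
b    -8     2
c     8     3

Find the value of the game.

Row b is strictly dominated by row a, so the attacker never plays it.
The remaining 2×2 game on (a, c) × (s1, s2) has no saddle point. Let the attacker play a with probability p; indifference gives −6p + 8(1−p) = 5p + 3(1−p), so p = 5/16.
Similarly the defender's optimal q on s1 is 1/8, and the value is -6·(1/8) + (5)·(7/8) = 29/8.

29/8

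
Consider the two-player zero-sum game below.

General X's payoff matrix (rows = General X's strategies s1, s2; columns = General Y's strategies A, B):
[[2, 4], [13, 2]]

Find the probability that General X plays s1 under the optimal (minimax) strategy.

11/13

Row minima are 2 and 2, so General X's maximin is 2; column maxima are 13 and 4, so General Y's minimax is 4. These differ, so the equilibrium is in mixed strategies.
Let General X play s1 with probability p. General Y is indifferent when 2p + 13(1−p) = 4p + 2(1−p), giving p = 11/13.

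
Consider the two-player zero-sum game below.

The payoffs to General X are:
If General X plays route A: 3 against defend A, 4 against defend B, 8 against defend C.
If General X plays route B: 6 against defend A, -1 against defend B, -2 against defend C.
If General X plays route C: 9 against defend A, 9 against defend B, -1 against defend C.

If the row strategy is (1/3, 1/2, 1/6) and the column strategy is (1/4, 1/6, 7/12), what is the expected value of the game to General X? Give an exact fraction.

95/36

Against (1/4, 1/6, 7/12), each row's expected payoff is route A: 73/12; route B: 1/6; route C: 19/6.
Taking the (1/3, 1/2, 1/6)-weighted average: (1/3)·(73/12) + (1/2)·(1/6) + (1/6)·(19/6) = 95/36.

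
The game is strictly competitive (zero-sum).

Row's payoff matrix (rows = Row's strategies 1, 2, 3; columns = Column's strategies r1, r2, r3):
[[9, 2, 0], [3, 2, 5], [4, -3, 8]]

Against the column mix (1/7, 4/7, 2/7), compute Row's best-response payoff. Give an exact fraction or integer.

1: (9)·(1/7) + (2)·(4/7) + (0)·(2/7) = 17/7.
2: (3)·(1/7) + (2)·(4/7) + (5)·(2/7) = 3.
3: (4)·(1/7) + (-3)·(4/7) + (8)·(2/7) = 8/7.
The best pure response is 2 with expected payoff 3.

3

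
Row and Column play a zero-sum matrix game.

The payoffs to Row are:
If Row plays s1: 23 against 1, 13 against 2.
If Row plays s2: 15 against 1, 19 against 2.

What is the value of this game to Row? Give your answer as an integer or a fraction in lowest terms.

121/7

Row minima are 13 and 15, so Row's maximin is 15; column maxima are 23 and 19, so Column's minimax is 19. These differ, so the equilibrium is in mixed strategies.
Let Row play s1 with probability p. Column is indifferent when 23p + 15(1−p) = 13p + 19(1−p), giving p = 2/7.
Let Column play 1 with probability q. Row is indifferent when 23q + 13(1−q) = 15q + 19(1−q), giving q = 3/7.
The value is 23·(3/7) + (13)·(4/7) = 121/7.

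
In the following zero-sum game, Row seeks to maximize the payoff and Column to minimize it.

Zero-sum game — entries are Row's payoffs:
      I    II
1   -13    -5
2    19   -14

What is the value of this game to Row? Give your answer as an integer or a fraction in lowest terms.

-277/41

Row minima are -13 and -14, so Row's maximin is -13; column maxima are 19 and -5, so Column's minimax is -5. These differ, so the equilibrium is in mixed strategies.
Let Row play 1 with probability p. Column is indifferent when −13p + 19(1−p) = −5p − 14(1−p), giving p = 33/41.
Let Column play I with probability q. Row is indifferent when −13q − 5(1−q) = 19q − 14(1−q), giving q = 9/41.
The value is -13·(9/41) + (-5)·(32/41) = -277/41.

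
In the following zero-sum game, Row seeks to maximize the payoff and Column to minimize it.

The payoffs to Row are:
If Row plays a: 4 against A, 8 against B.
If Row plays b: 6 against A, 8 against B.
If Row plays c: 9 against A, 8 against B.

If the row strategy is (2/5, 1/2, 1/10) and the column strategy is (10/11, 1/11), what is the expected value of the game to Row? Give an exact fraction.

Against (10/11, 1/11), each row's expected payoff is a: 48/11; b: 68/11; c: 98/11.
Taking the (2/5, 1/2, 1/10)-weighted average: (2/5)·(48/11) + (1/2)·(68/11) + (1/10)·(98/11) = 63/11.

63/11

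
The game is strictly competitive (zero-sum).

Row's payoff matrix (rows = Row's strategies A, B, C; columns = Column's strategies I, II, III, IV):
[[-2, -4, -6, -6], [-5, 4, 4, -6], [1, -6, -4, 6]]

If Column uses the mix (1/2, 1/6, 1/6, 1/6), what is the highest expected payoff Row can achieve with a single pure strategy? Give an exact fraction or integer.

-1/6

A: (-2)·(1/2) + (-4)·(1/6) + (-6)·(1/6) + (-6)·(1/6) = -11/3.
B: (-5)·(1/2) + (4)·(1/6) + (4)·(1/6) + (-6)·(1/6) = -13/6.
C: (1)·(1/2) + (-6)·(1/6) + (-4)·(1/6) + (6)·(1/6) = -1/6.
The best pure response is C with expected payoff -1/6.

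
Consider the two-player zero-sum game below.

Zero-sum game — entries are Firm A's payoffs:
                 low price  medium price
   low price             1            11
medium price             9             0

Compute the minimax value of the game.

99/19

Row minima are 1 and 0, so Firm A's maximin is 1; column maxima are 9 and 11, so Firm B's minimax is 9. These differ, so the equilibrium is in mixed strategies.
Let Firm A play low price with probability p. Firm B is indifferent when p + 9(1−p) = 11p, giving p = 9/19.
Let Firm B play low price with probability q. Firm A is indifferent when q + 11(1−q) = 9q, giving q = 11/19.
The value is 1·(11/19) + (11)·(8/19) = 99/19.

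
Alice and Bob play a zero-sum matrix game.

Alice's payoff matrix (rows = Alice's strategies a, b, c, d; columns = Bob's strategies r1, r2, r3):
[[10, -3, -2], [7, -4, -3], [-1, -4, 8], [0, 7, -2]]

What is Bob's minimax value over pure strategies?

7

The worst case (largest entry) in each column is r1: 10, r2: 7, r3: 8.
The best (smallest) of these is 7.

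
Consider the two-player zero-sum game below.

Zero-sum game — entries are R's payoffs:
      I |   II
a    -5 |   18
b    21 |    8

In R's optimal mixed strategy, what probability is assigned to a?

Row minima are -5 and 8, so R's maximin is 8; column maxima are 21 and 18, so C's minimax is 18. These differ, so the equilibrium is in mixed strategies.
Let R play a with probability p. C is indifferent when −5p + 21(1−p) = 18p + 8(1−p), giving p = 13/36.

13/36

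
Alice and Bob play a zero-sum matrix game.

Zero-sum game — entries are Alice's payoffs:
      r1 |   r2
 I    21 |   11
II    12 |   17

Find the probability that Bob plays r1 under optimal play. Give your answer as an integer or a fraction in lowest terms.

2/5

Row minima are 11 and 12, so Alice's maximin is 12; column maxima are 21 and 17, so Bob's minimax is 17. These differ, so the equilibrium is in mixed strategies.
Let Bob play r1 with probability q. Alice is indifferent when 21q + 11(1−q) = 12q + 17(1−q), giving q = 2/5.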